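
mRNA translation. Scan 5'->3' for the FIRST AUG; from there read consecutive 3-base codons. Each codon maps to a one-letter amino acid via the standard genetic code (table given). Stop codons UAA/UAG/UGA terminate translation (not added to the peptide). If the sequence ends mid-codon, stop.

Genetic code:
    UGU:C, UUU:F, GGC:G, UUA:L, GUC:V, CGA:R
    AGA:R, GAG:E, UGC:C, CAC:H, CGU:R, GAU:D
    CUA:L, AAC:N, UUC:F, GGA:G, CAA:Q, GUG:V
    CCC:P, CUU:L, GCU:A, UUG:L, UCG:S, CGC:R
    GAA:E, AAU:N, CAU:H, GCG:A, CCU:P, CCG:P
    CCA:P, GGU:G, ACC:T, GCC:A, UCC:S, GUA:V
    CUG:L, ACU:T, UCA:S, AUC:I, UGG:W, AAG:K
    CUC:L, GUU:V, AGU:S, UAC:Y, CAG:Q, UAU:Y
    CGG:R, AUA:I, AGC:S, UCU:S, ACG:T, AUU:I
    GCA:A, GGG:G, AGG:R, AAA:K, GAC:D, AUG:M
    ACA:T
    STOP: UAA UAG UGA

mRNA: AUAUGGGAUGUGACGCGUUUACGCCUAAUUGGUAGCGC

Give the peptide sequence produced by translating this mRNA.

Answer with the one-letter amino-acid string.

Answer: MGCDAFTPNW

Derivation:
start AUG at pos 2
pos 2: AUG -> M; peptide=M
pos 5: GGA -> G; peptide=MG
pos 8: UGU -> C; peptide=MGC
pos 11: GAC -> D; peptide=MGCD
pos 14: GCG -> A; peptide=MGCDA
pos 17: UUU -> F; peptide=MGCDAF
pos 20: ACG -> T; peptide=MGCDAFT
pos 23: CCU -> P; peptide=MGCDAFTP
pos 26: AAU -> N; peptide=MGCDAFTPN
pos 29: UGG -> W; peptide=MGCDAFTPNW
pos 32: UAG -> STOP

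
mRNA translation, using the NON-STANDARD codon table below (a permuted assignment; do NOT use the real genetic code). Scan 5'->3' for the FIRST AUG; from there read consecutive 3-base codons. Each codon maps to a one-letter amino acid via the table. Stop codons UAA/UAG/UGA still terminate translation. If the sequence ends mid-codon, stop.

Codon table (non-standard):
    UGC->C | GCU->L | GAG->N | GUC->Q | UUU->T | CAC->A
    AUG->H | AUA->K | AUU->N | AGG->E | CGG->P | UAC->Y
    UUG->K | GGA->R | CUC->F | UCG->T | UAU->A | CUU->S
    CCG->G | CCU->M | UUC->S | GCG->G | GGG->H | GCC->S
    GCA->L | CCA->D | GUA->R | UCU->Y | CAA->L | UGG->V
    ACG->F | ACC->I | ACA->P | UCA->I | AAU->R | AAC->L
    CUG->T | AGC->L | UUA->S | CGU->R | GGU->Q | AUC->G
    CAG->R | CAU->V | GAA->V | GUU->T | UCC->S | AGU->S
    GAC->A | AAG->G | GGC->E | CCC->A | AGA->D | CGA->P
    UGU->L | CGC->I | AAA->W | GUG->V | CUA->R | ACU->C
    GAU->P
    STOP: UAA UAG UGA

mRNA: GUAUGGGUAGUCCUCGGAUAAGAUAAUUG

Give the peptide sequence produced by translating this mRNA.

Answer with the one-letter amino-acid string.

Answer: HQSMPKD

Derivation:
start AUG at pos 2
pos 2: AUG -> H; peptide=H
pos 5: GGU -> Q; peptide=HQ
pos 8: AGU -> S; peptide=HQS
pos 11: CCU -> M; peptide=HQSM
pos 14: CGG -> P; peptide=HQSMP
pos 17: AUA -> K; peptide=HQSMPK
pos 20: AGA -> D; peptide=HQSMPKD
pos 23: UAA -> STOP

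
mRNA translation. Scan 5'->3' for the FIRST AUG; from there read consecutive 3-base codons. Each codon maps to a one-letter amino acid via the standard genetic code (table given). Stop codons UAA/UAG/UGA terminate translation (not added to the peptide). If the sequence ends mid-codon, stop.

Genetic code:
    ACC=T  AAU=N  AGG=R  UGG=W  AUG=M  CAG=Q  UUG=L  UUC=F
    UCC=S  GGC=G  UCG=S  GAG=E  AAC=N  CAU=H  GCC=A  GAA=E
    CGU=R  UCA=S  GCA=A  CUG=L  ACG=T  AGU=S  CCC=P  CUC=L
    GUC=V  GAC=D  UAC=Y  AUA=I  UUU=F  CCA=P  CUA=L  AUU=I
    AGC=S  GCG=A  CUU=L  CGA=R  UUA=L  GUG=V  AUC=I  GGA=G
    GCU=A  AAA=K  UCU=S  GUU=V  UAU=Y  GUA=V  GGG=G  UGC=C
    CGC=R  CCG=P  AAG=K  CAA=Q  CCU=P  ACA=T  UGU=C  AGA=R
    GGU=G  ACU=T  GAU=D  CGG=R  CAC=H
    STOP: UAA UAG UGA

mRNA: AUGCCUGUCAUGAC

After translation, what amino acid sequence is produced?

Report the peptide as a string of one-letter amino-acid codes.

start AUG at pos 0
pos 0: AUG -> M; peptide=M
pos 3: CCU -> P; peptide=MP
pos 6: GUC -> V; peptide=MPV
pos 9: AUG -> M; peptide=MPVM
pos 12: only 2 nt remain (<3), stop (end of mRNA)

Answer: MPVM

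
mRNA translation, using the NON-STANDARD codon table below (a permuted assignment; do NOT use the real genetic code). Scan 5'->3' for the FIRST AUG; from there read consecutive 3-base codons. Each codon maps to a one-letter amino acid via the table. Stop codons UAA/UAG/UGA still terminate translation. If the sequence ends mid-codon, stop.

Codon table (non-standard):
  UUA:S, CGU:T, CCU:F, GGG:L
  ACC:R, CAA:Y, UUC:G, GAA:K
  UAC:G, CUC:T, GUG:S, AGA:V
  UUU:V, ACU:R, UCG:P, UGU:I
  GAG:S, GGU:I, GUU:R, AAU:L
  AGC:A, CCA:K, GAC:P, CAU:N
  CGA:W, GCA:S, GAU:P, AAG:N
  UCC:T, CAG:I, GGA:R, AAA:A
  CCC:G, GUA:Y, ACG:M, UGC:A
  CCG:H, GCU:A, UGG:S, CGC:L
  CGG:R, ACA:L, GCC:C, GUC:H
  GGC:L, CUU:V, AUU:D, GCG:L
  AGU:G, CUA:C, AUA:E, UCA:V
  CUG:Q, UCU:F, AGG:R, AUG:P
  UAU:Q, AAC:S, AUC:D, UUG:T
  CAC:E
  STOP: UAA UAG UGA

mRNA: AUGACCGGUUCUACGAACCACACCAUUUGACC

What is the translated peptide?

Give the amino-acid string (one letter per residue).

start AUG at pos 0
pos 0: AUG -> P; peptide=P
pos 3: ACC -> R; peptide=PR
pos 6: GGU -> I; peptide=PRI
pos 9: UCU -> F; peptide=PRIF
pos 12: ACG -> M; peptide=PRIFM
pos 15: AAC -> S; peptide=PRIFMS
pos 18: CAC -> E; peptide=PRIFMSE
pos 21: ACC -> R; peptide=PRIFMSER
pos 24: AUU -> D; peptide=PRIFMSERD
pos 27: UGA -> STOP

Answer: PRIFMSERD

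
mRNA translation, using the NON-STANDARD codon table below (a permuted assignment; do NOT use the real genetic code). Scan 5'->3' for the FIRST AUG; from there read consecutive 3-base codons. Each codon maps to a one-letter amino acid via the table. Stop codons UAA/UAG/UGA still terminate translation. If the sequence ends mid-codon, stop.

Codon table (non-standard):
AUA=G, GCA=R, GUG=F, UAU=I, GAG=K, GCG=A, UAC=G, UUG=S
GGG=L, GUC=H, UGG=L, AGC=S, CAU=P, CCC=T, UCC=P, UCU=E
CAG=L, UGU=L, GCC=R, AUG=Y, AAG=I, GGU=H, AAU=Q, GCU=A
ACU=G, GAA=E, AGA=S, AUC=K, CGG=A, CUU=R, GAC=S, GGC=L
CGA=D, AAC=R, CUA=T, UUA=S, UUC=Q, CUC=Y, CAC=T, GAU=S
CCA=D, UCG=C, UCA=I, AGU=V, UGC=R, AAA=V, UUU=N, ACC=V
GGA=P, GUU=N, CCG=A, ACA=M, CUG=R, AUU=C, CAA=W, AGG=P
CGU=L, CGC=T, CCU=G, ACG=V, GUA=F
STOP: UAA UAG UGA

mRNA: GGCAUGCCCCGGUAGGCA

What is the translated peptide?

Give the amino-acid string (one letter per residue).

Answer: YTA

Derivation:
start AUG at pos 3
pos 3: AUG -> Y; peptide=Y
pos 6: CCC -> T; peptide=YT
pos 9: CGG -> A; peptide=YTA
pos 12: UAG -> STOP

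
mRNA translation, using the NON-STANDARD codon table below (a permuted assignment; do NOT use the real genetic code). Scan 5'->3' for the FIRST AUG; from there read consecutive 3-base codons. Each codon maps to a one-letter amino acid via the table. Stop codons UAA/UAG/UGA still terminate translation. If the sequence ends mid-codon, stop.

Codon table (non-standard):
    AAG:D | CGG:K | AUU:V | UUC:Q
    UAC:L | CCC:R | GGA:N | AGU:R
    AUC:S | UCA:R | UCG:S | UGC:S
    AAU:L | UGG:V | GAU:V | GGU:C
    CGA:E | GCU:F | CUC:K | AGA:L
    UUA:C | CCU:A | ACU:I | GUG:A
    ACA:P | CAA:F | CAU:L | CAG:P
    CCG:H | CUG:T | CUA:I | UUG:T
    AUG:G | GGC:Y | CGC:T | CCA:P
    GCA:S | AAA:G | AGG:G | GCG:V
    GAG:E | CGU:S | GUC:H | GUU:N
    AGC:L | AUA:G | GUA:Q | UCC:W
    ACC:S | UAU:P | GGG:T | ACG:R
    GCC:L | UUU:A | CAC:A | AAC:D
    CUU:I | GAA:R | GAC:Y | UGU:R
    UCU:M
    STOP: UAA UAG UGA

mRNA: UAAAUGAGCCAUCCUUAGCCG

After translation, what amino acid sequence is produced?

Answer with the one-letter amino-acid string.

Answer: GLLA

Derivation:
start AUG at pos 3
pos 3: AUG -> G; peptide=G
pos 6: AGC -> L; peptide=GL
pos 9: CAU -> L; peptide=GLL
pos 12: CCU -> A; peptide=GLLA
pos 15: UAG -> STOP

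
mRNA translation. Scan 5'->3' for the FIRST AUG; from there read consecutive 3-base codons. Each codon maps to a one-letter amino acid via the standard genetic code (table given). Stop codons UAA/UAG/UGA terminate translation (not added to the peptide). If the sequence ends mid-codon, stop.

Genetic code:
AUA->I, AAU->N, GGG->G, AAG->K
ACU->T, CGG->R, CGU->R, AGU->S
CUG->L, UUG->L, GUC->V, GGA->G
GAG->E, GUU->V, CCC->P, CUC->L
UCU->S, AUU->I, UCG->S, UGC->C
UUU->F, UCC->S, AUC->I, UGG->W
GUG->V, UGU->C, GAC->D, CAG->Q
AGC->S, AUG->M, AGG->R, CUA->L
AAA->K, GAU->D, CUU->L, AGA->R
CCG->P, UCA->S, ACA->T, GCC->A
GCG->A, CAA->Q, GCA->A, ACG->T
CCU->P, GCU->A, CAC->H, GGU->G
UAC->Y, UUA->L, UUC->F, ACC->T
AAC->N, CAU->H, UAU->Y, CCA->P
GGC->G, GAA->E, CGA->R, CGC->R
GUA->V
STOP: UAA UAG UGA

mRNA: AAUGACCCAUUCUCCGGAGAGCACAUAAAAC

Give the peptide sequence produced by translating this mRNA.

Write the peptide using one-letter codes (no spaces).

start AUG at pos 1
pos 1: AUG -> M; peptide=M
pos 4: ACC -> T; peptide=MT
pos 7: CAU -> H; peptide=MTH
pos 10: UCU -> S; peptide=MTHS
pos 13: CCG -> P; peptide=MTHSP
pos 16: GAG -> E; peptide=MTHSPE
pos 19: AGC -> S; peptide=MTHSPES
pos 22: ACA -> T; peptide=MTHSPEST
pos 25: UAA -> STOP

Answer: MTHSPEST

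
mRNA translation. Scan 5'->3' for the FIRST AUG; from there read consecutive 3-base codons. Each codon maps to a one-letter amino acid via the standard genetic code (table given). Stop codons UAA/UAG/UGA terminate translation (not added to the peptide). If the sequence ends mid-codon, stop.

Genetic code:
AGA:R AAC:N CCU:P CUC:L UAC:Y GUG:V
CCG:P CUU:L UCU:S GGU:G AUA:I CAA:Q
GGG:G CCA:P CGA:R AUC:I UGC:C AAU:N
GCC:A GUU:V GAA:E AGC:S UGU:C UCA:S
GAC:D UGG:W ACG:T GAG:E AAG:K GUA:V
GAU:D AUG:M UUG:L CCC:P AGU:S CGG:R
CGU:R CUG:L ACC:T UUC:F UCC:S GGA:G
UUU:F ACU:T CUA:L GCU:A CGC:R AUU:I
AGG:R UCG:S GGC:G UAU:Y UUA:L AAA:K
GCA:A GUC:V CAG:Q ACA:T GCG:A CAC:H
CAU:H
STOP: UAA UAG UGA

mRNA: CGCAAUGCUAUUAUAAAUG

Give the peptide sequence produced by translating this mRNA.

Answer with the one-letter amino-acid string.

Answer: MLL

Derivation:
start AUG at pos 4
pos 4: AUG -> M; peptide=M
pos 7: CUA -> L; peptide=ML
pos 10: UUA -> L; peptide=MLL
pos 13: UAA -> STOP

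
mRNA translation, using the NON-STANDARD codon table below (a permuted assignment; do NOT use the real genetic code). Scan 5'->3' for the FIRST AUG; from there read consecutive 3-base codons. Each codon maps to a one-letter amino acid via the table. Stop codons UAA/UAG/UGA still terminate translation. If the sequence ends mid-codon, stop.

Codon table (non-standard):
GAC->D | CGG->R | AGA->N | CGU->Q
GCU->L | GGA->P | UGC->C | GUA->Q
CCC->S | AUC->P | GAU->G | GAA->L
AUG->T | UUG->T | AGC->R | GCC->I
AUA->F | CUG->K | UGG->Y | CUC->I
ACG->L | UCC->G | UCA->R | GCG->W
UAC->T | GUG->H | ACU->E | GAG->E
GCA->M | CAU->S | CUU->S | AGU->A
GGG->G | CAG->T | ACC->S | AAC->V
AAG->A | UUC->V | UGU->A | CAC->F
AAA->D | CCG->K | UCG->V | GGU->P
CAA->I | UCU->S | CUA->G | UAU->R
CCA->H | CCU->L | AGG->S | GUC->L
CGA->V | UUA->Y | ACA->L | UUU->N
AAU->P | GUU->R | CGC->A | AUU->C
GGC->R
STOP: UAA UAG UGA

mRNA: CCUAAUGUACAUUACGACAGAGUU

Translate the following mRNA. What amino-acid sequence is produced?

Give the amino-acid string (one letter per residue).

Answer: TTCLLE

Derivation:
start AUG at pos 4
pos 4: AUG -> T; peptide=T
pos 7: UAC -> T; peptide=TT
pos 10: AUU -> C; peptide=TTC
pos 13: ACG -> L; peptide=TTCL
pos 16: ACA -> L; peptide=TTCLL
pos 19: GAG -> E; peptide=TTCLLE
pos 22: only 2 nt remain (<3), stop (end of mRNA)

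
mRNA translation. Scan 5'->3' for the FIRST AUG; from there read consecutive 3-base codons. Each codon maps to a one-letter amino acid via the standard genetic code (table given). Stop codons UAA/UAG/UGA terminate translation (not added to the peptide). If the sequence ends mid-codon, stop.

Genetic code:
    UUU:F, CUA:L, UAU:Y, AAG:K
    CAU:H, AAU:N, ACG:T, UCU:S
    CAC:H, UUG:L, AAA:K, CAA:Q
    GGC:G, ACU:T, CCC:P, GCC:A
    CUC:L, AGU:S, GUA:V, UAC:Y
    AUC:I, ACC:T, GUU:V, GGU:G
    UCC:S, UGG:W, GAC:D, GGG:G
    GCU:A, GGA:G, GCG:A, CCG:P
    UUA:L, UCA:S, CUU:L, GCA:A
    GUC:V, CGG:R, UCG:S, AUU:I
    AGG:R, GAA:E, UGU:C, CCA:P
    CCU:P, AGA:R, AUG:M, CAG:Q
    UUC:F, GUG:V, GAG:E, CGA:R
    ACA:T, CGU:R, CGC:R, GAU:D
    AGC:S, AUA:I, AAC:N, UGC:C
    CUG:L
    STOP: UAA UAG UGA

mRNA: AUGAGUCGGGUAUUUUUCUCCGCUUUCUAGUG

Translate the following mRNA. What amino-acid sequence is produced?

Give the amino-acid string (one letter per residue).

start AUG at pos 0
pos 0: AUG -> M; peptide=M
pos 3: AGU -> S; peptide=MS
pos 6: CGG -> R; peptide=MSR
pos 9: GUA -> V; peptide=MSRV
pos 12: UUU -> F; peptide=MSRVF
pos 15: UUC -> F; peptide=MSRVFF
pos 18: UCC -> S; peptide=MSRVFFS
pos 21: GCU -> A; peptide=MSRVFFSA
pos 24: UUC -> F; peptide=MSRVFFSAF
pos 27: UAG -> STOP

Answer: MSRVFFSAF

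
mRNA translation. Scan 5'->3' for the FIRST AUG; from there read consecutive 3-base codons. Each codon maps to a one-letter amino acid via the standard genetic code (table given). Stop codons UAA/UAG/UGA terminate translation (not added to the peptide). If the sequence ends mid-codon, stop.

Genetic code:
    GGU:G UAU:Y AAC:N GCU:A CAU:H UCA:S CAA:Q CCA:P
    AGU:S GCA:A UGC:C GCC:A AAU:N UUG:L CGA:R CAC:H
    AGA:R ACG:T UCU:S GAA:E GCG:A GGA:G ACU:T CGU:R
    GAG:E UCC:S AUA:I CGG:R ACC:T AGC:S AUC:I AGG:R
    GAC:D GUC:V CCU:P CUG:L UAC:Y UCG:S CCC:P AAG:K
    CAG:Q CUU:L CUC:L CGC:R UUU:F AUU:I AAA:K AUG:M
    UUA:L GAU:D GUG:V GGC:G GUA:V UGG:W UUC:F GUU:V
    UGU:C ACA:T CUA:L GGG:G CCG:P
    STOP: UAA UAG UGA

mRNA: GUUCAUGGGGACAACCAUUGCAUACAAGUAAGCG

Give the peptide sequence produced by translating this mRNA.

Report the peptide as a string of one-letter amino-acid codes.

start AUG at pos 4
pos 4: AUG -> M; peptide=M
pos 7: GGG -> G; peptide=MG
pos 10: ACA -> T; peptide=MGT
pos 13: ACC -> T; peptide=MGTT
pos 16: AUU -> I; peptide=MGTTI
pos 19: GCA -> A; peptide=MGTTIA
pos 22: UAC -> Y; peptide=MGTTIAY
pos 25: AAG -> K; peptide=MGTTIAYK
pos 28: UAA -> STOP

Answer: MGTTIAYK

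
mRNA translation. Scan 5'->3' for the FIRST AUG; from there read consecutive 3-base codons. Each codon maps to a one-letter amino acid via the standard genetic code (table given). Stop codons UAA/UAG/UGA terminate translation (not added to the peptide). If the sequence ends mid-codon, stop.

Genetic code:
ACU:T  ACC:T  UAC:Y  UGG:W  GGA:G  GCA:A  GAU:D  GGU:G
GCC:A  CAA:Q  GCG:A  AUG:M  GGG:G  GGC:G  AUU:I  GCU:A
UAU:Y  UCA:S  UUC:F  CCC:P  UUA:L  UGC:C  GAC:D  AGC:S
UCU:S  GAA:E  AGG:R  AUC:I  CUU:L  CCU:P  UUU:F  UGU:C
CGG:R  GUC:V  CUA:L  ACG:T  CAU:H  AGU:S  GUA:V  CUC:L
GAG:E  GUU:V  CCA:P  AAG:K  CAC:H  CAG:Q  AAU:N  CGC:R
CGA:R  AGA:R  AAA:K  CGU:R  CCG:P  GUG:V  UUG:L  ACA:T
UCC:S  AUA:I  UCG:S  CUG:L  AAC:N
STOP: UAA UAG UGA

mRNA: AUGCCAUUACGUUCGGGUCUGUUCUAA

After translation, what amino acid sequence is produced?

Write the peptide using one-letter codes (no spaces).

start AUG at pos 0
pos 0: AUG -> M; peptide=M
pos 3: CCA -> P; peptide=MP
pos 6: UUA -> L; peptide=MPL
pos 9: CGU -> R; peptide=MPLR
pos 12: UCG -> S; peptide=MPLRS
pos 15: GGU -> G; peptide=MPLRSG
pos 18: CUG -> L; peptide=MPLRSGL
pos 21: UUC -> F; peptide=MPLRSGLF
pos 24: UAA -> STOP

Answer: MPLRSGLF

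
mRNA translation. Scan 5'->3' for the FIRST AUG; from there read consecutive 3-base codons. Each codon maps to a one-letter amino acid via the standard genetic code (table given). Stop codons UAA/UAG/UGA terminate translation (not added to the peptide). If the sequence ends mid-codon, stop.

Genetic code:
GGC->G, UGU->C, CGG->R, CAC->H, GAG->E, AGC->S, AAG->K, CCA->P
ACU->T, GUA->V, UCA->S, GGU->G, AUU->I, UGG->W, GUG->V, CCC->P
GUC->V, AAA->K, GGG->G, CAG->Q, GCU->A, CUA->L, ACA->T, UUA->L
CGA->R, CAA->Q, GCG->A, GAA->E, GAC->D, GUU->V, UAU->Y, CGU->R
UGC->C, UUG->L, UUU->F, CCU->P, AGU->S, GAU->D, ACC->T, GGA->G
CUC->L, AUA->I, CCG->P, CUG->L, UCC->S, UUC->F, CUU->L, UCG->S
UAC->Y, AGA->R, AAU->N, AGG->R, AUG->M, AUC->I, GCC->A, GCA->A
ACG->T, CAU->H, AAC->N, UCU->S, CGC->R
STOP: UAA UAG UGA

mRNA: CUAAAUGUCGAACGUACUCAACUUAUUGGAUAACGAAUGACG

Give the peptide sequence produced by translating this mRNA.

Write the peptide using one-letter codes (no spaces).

Answer: MSNVLNLLDNE

Derivation:
start AUG at pos 4
pos 4: AUG -> M; peptide=M
pos 7: UCG -> S; peptide=MS
pos 10: AAC -> N; peptide=MSN
pos 13: GUA -> V; peptide=MSNV
pos 16: CUC -> L; peptide=MSNVL
pos 19: AAC -> N; peptide=MSNVLN
pos 22: UUA -> L; peptide=MSNVLNL
pos 25: UUG -> L; peptide=MSNVLNLL
pos 28: GAU -> D; peptide=MSNVLNLLD
pos 31: AAC -> N; peptide=MSNVLNLLDN
pos 34: GAA -> E; peptide=MSNVLNLLDNE
pos 37: UGA -> STOP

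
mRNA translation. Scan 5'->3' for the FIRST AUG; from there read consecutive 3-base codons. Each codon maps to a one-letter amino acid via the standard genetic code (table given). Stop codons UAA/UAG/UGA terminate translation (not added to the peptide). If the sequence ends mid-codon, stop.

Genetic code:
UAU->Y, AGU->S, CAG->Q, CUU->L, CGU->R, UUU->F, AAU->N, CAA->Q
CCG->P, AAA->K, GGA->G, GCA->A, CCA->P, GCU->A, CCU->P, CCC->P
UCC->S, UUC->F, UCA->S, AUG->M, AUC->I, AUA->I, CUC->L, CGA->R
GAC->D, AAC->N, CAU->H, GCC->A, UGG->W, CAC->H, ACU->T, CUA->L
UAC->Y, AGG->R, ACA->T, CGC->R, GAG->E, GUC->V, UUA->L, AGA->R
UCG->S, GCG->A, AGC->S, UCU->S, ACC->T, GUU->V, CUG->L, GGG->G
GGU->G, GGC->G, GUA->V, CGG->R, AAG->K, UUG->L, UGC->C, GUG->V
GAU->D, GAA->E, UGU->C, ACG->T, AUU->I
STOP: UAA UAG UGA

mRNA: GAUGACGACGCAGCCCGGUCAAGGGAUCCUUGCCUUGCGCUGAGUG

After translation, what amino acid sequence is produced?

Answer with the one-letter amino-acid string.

Answer: MTTQPGQGILALR

Derivation:
start AUG at pos 1
pos 1: AUG -> M; peptide=M
pos 4: ACG -> T; peptide=MT
pos 7: ACG -> T; peptide=MTT
pos 10: CAG -> Q; peptide=MTTQ
pos 13: CCC -> P; peptide=MTTQP
pos 16: GGU -> G; peptide=MTTQPG
pos 19: CAA -> Q; peptide=MTTQPGQ
pos 22: GGG -> G; peptide=MTTQPGQG
pos 25: AUC -> I; peptide=MTTQPGQGI
pos 28: CUU -> L; peptide=MTTQPGQGIL
pos 31: GCC -> A; peptide=MTTQPGQGILA
pos 34: UUG -> L; peptide=MTTQPGQGILAL
pos 37: CGC -> R; peptide=MTTQPGQGILALR
pos 40: UGA -> STOP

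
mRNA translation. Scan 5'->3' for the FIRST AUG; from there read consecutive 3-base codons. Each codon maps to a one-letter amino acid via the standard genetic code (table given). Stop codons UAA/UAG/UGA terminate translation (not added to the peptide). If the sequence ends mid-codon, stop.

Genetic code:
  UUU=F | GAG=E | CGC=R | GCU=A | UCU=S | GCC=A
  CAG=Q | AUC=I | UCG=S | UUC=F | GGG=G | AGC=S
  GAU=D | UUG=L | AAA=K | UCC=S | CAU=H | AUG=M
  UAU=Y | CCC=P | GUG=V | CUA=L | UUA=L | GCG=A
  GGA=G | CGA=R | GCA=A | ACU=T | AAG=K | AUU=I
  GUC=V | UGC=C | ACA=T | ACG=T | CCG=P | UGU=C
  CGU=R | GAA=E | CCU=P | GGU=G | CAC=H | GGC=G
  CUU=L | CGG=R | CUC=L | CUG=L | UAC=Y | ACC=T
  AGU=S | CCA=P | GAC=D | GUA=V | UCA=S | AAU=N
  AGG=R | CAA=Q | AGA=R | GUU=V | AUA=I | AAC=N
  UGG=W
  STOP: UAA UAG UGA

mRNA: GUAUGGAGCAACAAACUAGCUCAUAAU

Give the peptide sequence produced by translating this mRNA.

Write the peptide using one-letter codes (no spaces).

start AUG at pos 2
pos 2: AUG -> M; peptide=M
pos 5: GAG -> E; peptide=ME
pos 8: CAA -> Q; peptide=MEQ
pos 11: CAA -> Q; peptide=MEQQ
pos 14: ACU -> T; peptide=MEQQT
pos 17: AGC -> S; peptide=MEQQTS
pos 20: UCA -> S; peptide=MEQQTSS
pos 23: UAA -> STOP

Answer: MEQQTSS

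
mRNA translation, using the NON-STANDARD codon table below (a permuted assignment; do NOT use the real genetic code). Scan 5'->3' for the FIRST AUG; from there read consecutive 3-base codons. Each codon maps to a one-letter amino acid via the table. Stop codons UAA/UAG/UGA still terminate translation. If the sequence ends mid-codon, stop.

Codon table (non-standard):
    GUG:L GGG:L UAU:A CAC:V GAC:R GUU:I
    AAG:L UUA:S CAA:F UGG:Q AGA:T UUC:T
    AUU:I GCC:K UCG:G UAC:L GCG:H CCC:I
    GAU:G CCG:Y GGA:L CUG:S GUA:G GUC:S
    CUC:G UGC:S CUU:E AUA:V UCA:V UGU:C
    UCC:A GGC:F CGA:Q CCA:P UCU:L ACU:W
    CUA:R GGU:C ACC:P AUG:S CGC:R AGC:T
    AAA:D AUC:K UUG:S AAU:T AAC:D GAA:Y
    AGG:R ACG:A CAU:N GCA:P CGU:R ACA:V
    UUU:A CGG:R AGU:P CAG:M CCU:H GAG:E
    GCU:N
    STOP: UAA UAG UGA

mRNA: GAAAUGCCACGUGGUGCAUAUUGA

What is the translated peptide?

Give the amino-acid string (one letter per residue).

start AUG at pos 3
pos 3: AUG -> S; peptide=S
pos 6: CCA -> P; peptide=SP
pos 9: CGU -> R; peptide=SPR
pos 12: GGU -> C; peptide=SPRC
pos 15: GCA -> P; peptide=SPRCP
pos 18: UAU -> A; peptide=SPRCPA
pos 21: UGA -> STOP

Answer: SPRCPA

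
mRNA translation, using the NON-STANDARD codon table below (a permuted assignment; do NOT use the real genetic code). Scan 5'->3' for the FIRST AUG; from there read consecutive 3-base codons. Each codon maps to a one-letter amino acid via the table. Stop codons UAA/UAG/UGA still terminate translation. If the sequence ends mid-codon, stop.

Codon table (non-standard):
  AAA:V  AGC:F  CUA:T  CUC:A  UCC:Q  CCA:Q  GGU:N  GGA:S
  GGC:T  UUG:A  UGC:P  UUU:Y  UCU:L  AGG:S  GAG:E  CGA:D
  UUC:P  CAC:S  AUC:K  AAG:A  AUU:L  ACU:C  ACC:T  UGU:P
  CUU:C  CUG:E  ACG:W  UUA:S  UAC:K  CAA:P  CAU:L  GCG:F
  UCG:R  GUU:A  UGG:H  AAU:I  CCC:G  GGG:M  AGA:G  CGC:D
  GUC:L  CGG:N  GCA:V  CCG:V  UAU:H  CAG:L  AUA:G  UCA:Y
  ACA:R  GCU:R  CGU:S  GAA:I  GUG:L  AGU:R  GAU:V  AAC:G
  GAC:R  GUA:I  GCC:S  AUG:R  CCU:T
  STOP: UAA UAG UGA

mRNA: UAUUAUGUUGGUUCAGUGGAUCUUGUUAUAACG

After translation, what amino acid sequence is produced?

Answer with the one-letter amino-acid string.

start AUG at pos 4
pos 4: AUG -> R; peptide=R
pos 7: UUG -> A; peptide=RA
pos 10: GUU -> A; peptide=RAA
pos 13: CAG -> L; peptide=RAAL
pos 16: UGG -> H; peptide=RAALH
pos 19: AUC -> K; peptide=RAALHK
pos 22: UUG -> A; peptide=RAALHKA
pos 25: UUA -> S; peptide=RAALHKAS
pos 28: UAA -> STOP

Answer: RAALHKAS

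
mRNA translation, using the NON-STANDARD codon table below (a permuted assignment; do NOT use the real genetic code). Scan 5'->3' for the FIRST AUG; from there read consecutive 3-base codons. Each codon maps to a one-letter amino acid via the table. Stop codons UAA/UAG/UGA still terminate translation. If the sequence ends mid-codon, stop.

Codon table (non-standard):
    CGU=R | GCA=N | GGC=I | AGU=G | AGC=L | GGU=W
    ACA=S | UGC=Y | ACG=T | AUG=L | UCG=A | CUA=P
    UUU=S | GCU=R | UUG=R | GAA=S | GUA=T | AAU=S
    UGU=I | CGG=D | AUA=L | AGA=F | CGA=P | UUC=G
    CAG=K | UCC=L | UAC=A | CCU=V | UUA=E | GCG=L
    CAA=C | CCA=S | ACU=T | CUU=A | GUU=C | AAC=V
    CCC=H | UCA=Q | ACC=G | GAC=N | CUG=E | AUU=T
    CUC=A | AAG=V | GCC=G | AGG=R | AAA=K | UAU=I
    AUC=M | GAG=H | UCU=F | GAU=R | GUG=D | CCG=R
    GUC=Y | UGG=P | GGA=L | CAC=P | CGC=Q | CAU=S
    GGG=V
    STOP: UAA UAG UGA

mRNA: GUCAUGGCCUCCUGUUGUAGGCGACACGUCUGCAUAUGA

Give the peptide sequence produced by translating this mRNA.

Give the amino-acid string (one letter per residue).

Answer: LGLIIRPPYYL

Derivation:
start AUG at pos 3
pos 3: AUG -> L; peptide=L
pos 6: GCC -> G; peptide=LG
pos 9: UCC -> L; peptide=LGL
pos 12: UGU -> I; peptide=LGLI
pos 15: UGU -> I; peptide=LGLII
pos 18: AGG -> R; peptide=LGLIIR
pos 21: CGA -> P; peptide=LGLIIRP
pos 24: CAC -> P; peptide=LGLIIRPP
pos 27: GUC -> Y; peptide=LGLIIRPPY
pos 30: UGC -> Y; peptide=LGLIIRPPYY
pos 33: AUA -> L; peptide=LGLIIRPPYYL
pos 36: UGA -> STOP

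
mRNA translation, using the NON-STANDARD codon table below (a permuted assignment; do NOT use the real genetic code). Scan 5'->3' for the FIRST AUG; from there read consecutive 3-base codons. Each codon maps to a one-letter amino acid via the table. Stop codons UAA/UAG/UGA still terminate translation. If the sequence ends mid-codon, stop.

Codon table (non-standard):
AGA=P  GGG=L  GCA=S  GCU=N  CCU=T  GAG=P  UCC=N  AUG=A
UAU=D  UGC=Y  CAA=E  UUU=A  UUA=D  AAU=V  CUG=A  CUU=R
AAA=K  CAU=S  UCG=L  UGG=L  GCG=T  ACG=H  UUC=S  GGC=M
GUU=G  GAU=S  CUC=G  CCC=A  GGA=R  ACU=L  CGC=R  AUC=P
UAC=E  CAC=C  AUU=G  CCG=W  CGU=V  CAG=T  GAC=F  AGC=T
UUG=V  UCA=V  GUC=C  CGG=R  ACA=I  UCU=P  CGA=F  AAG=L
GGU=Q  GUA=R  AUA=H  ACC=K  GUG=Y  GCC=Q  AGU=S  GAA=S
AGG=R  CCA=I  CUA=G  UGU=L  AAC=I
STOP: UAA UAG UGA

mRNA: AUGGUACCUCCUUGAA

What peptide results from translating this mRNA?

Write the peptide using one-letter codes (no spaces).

start AUG at pos 0
pos 0: AUG -> A; peptide=A
pos 3: GUA -> R; peptide=AR
pos 6: CCU -> T; peptide=ART
pos 9: CCU -> T; peptide=ARTT
pos 12: UGA -> STOP

Answer: ARTT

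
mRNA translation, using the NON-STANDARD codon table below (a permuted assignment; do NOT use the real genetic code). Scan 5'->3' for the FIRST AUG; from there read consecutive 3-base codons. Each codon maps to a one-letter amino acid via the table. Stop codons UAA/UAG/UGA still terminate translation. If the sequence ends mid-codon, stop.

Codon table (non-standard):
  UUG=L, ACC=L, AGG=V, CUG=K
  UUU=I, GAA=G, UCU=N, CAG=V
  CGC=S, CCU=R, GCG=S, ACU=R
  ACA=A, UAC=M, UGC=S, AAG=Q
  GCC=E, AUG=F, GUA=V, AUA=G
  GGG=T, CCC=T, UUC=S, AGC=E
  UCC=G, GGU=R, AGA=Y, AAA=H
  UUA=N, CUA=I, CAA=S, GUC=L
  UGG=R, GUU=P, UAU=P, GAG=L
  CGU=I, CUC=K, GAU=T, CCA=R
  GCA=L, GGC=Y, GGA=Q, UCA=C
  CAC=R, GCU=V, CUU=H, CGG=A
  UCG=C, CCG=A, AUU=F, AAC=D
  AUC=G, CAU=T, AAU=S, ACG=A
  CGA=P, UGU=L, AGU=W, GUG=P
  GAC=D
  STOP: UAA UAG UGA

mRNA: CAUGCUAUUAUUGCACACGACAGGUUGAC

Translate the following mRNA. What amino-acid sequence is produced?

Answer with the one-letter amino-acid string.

Answer: FINLRAAR

Derivation:
start AUG at pos 1
pos 1: AUG -> F; peptide=F
pos 4: CUA -> I; peptide=FI
pos 7: UUA -> N; peptide=FIN
pos 10: UUG -> L; peptide=FINL
pos 13: CAC -> R; peptide=FINLR
pos 16: ACG -> A; peptide=FINLRA
pos 19: ACA -> A; peptide=FINLRAA
pos 22: GGU -> R; peptide=FINLRAAR
pos 25: UGA -> STOP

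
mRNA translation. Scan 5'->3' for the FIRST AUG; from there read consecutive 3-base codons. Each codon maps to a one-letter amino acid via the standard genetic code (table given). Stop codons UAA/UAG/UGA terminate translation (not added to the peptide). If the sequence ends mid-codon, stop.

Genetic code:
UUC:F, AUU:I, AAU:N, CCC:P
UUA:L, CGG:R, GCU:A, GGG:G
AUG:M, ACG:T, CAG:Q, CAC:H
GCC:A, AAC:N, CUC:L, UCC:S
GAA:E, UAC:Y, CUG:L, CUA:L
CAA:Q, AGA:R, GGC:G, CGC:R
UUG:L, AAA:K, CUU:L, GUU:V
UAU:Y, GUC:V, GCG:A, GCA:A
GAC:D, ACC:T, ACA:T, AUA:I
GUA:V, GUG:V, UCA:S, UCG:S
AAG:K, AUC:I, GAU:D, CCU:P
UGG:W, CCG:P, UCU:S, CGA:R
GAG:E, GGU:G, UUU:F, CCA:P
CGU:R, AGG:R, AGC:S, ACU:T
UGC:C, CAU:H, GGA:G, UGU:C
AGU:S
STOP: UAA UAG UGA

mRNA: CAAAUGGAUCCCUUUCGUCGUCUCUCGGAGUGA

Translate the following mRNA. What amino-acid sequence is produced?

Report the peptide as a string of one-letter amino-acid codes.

Answer: MDPFRRLSE

Derivation:
start AUG at pos 3
pos 3: AUG -> M; peptide=M
pos 6: GAU -> D; peptide=MD
pos 9: CCC -> P; peptide=MDP
pos 12: UUU -> F; peptide=MDPF
pos 15: CGU -> R; peptide=MDPFR
pos 18: CGU -> R; peptide=MDPFRR
pos 21: CUC -> L; peptide=MDPFRRL
pos 24: UCG -> S; peptide=MDPFRRLS
pos 27: GAG -> E; peptide=MDPFRRLSE
pos 30: UGA -> STOP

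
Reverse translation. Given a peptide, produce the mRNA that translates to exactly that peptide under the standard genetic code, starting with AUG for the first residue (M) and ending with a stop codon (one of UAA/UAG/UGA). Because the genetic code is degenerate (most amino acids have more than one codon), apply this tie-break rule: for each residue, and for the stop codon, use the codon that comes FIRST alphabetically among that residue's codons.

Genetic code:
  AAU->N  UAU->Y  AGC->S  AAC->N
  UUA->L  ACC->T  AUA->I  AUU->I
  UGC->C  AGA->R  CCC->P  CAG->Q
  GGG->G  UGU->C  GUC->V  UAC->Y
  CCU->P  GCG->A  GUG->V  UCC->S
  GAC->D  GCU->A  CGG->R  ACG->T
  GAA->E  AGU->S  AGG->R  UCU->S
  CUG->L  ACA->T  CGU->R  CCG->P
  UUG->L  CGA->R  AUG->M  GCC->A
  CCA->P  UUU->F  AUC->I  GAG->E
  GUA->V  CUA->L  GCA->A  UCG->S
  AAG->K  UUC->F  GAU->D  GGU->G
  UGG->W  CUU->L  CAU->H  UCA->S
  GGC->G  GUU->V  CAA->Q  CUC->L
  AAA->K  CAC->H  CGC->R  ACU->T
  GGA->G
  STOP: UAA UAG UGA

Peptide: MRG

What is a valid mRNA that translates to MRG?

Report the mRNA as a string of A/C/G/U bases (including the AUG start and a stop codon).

residue 1: M -> AUG (start codon)
residue 2: R codons sorted = AGA,AGG,CGA,CGC,CGG,CGU -> pick first = AGA
residue 3: G codons sorted = GGA,GGC,GGG,GGU -> pick first = GGA
terminator: stop codons sorted = UAA,UAG,UGA -> pick first = UAA

Answer: mRNA: AUGAGAGGAUAA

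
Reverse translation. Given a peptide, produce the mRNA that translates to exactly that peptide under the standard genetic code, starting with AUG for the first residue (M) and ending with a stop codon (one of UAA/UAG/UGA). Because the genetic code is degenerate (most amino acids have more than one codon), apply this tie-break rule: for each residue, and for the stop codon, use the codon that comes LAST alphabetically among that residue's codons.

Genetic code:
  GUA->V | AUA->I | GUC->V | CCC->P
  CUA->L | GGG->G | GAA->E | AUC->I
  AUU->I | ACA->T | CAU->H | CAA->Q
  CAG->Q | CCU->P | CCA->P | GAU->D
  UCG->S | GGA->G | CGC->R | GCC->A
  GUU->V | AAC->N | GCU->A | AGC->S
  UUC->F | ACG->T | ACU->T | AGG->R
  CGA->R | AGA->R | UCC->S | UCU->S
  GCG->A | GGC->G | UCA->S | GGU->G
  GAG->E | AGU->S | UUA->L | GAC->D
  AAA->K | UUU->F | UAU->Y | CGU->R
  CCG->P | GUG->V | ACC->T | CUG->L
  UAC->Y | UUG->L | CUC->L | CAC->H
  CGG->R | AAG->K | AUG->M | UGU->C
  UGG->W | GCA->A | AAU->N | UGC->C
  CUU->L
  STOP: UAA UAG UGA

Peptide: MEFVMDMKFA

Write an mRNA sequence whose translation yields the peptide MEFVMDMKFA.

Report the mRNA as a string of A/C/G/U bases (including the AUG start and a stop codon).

residue 1: M -> AUG (start codon)
residue 2: E codons sorted = GAA,GAG -> pick last = GAG
residue 3: F codons sorted = UUC,UUU -> pick last = UUU
residue 4: V codons sorted = GUA,GUC,GUG,GUU -> pick last = GUU
residue 5: M -> AUG (only codon)
residue 6: D codons sorted = GAC,GAU -> pick last = GAU
residue 7: M -> AUG (only codon)
residue 8: K codons sorted = AAA,AAG -> pick last = AAG
residue 9: F codons sorted = UUC,UUU -> pick last = UUU
residue 10: A codons sorted = GCA,GCC,GCG,GCU -> pick last = GCU
terminator: stop codons sorted = UAA,UAG,UGA -> pick last = UGA

Answer: mRNA: AUGGAGUUUGUUAUGGAUAUGAAGUUUGCUUGA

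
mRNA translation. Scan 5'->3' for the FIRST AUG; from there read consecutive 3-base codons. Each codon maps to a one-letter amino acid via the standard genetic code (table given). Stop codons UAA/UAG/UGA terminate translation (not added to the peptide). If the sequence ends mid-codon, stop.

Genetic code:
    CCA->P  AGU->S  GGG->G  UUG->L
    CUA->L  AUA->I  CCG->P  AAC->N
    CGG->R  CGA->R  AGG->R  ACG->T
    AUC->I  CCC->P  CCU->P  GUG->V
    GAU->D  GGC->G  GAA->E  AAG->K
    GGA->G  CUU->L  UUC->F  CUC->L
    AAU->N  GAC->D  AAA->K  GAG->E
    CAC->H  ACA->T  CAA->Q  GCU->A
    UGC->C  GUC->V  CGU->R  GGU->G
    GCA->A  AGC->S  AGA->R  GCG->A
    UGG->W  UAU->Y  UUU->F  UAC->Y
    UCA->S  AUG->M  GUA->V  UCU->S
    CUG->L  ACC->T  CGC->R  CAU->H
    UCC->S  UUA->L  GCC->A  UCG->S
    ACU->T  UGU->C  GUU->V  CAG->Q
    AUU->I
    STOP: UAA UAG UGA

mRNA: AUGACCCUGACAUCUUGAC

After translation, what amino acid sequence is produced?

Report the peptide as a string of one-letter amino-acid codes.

start AUG at pos 0
pos 0: AUG -> M; peptide=M
pos 3: ACC -> T; peptide=MT
pos 6: CUG -> L; peptide=MTL
pos 9: ACA -> T; peptide=MTLT
pos 12: UCU -> S; peptide=MTLTS
pos 15: UGA -> STOP

Answer: MTLTS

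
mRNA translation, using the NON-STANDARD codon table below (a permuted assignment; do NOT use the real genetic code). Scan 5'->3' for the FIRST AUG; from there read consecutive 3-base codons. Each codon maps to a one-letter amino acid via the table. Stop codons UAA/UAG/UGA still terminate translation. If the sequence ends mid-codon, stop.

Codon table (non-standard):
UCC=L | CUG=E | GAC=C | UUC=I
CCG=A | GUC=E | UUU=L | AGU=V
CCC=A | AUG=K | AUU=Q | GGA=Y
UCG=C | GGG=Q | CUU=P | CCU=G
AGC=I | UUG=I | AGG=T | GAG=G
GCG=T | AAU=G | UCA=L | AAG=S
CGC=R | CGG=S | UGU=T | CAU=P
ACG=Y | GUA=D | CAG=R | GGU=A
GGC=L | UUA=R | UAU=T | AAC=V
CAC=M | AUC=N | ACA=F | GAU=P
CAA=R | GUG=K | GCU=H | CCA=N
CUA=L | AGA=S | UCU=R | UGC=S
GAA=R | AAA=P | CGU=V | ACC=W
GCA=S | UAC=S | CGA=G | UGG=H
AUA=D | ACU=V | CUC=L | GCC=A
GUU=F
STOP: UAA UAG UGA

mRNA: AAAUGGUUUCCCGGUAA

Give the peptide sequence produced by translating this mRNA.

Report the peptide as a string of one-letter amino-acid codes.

Answer: KFLS

Derivation:
start AUG at pos 2
pos 2: AUG -> K; peptide=K
pos 5: GUU -> F; peptide=KF
pos 8: UCC -> L; peptide=KFL
pos 11: CGG -> S; peptide=KFLS
pos 14: UAA -> STOP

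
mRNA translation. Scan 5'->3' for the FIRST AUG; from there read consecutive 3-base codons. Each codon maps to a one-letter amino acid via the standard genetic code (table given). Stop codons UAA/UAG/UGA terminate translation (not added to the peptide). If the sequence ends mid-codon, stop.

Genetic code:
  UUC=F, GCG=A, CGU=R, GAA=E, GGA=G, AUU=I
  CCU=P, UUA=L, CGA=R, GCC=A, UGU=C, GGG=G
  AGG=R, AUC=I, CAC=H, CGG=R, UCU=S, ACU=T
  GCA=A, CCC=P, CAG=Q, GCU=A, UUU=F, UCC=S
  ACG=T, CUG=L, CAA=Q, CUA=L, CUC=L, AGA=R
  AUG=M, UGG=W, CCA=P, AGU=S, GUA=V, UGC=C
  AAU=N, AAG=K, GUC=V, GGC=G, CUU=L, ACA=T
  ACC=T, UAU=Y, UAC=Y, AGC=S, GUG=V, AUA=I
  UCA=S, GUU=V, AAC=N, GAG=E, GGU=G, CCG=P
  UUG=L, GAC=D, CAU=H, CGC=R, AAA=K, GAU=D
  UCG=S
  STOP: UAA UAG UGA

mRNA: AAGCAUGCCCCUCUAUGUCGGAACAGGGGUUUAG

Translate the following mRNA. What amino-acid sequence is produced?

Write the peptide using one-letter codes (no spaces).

start AUG at pos 4
pos 4: AUG -> M; peptide=M
pos 7: CCC -> P; peptide=MP
pos 10: CUC -> L; peptide=MPL
pos 13: UAU -> Y; peptide=MPLY
pos 16: GUC -> V; peptide=MPLYV
pos 19: GGA -> G; peptide=MPLYVG
pos 22: ACA -> T; peptide=MPLYVGT
pos 25: GGG -> G; peptide=MPLYVGTG
pos 28: GUU -> V; peptide=MPLYVGTGV
pos 31: UAG -> STOP

Answer: MPLYVGTGV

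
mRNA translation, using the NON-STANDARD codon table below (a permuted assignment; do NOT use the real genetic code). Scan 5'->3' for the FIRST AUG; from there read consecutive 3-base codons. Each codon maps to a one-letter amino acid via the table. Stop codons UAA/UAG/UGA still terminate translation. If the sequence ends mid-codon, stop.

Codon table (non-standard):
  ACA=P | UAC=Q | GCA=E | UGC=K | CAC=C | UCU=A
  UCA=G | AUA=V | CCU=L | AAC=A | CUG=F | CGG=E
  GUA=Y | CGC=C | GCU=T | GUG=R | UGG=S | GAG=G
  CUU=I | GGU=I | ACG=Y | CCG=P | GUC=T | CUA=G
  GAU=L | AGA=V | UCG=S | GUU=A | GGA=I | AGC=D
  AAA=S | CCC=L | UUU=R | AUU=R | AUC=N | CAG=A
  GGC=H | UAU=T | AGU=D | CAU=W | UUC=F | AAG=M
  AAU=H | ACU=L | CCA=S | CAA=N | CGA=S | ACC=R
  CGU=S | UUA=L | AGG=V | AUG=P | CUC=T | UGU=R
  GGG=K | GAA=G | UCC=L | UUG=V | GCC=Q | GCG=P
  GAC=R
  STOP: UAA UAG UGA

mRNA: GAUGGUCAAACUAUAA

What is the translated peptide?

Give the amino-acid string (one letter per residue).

start AUG at pos 1
pos 1: AUG -> P; peptide=P
pos 4: GUC -> T; peptide=PT
pos 7: AAA -> S; peptide=PTS
pos 10: CUA -> G; peptide=PTSG
pos 13: UAA -> STOP

Answer: PTSG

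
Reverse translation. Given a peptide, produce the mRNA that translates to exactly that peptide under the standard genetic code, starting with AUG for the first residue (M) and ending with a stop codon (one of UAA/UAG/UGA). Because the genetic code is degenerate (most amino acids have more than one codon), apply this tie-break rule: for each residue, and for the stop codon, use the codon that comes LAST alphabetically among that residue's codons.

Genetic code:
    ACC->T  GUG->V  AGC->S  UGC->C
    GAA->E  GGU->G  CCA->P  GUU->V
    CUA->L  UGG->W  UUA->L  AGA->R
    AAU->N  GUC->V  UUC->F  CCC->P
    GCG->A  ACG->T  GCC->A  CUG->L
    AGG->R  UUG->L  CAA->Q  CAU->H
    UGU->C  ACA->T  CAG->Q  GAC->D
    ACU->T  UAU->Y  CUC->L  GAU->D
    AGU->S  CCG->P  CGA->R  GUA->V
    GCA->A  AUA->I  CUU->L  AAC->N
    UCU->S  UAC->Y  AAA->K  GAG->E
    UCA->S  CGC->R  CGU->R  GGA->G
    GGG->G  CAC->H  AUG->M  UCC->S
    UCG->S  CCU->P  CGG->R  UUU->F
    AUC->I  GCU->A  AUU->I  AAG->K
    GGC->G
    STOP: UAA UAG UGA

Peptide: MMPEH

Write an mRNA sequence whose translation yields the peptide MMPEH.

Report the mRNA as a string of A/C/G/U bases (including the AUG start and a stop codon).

Answer: mRNA: AUGAUGCCUGAGCAUUGA

Derivation:
residue 1: M -> AUG (start codon)
residue 2: M -> AUG (only codon)
residue 3: P codons sorted = CCA,CCC,CCG,CCU -> pick last = CCU
residue 4: E codons sorted = GAA,GAG -> pick last = GAG
residue 5: H codons sorted = CAC,CAU -> pick last = CAU
terminator: stop codons sorted = UAA,UAG,UGA -> pick last = UGA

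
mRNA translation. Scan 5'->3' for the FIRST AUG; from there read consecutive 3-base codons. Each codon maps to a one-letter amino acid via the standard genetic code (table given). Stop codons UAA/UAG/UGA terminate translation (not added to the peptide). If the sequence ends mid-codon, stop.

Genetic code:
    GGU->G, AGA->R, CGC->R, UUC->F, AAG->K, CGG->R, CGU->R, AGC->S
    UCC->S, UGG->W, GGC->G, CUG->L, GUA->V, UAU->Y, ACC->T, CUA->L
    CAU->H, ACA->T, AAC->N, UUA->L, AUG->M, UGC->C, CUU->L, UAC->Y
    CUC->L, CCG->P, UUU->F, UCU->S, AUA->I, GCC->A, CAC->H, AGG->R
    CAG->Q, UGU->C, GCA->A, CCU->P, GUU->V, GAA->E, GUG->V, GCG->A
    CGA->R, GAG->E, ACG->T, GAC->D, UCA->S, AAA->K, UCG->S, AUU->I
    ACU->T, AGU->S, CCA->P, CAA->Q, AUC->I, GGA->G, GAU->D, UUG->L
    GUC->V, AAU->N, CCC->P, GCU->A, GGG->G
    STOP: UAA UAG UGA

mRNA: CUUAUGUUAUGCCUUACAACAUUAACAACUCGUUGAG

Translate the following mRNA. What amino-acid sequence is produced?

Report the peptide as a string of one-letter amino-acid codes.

start AUG at pos 3
pos 3: AUG -> M; peptide=M
pos 6: UUA -> L; peptide=ML
pos 9: UGC -> C; peptide=MLC
pos 12: CUU -> L; peptide=MLCL
pos 15: ACA -> T; peptide=MLCLT
pos 18: ACA -> T; peptide=MLCLTT
pos 21: UUA -> L; peptide=MLCLTTL
pos 24: ACA -> T; peptide=MLCLTTLT
pos 27: ACU -> T; peptide=MLCLTTLTT
pos 30: CGU -> R; peptide=MLCLTTLTTR
pos 33: UGA -> STOP

Answer: MLCLTTLTTR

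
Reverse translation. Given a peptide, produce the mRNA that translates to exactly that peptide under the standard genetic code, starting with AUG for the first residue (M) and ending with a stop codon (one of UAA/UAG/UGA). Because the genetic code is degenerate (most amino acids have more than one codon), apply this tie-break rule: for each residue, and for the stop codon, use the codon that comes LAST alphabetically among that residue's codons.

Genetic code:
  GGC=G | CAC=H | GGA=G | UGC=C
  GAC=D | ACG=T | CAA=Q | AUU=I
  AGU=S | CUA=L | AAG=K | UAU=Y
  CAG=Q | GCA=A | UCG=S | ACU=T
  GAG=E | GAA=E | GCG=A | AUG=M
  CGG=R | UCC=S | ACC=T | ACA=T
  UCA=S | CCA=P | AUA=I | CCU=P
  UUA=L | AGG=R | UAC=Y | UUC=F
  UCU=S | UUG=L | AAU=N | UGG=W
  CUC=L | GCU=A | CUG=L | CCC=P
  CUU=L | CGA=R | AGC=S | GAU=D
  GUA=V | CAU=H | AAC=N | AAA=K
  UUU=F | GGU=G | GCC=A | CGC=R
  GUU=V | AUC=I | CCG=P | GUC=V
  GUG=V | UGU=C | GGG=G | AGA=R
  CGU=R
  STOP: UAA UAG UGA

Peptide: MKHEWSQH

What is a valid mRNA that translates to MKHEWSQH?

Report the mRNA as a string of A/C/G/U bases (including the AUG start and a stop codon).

Answer: mRNA: AUGAAGCAUGAGUGGUCUCAGCAUUGA

Derivation:
residue 1: M -> AUG (start codon)
residue 2: K codons sorted = AAA,AAG -> pick last = AAG
residue 3: H codons sorted = CAC,CAU -> pick last = CAU
residue 4: E codons sorted = GAA,GAG -> pick last = GAG
residue 5: W -> UGG (only codon)
residue 6: S codons sorted = AGC,AGU,UCA,UCC,UCG,UCU -> pick last = UCU
residue 7: Q codons sorted = CAA,CAG -> pick last = CAG
residue 8: H codons sorted = CAC,CAU -> pick last = CAU
terminator: stop codons sorted = UAA,UAG,UGA -> pick last = UGA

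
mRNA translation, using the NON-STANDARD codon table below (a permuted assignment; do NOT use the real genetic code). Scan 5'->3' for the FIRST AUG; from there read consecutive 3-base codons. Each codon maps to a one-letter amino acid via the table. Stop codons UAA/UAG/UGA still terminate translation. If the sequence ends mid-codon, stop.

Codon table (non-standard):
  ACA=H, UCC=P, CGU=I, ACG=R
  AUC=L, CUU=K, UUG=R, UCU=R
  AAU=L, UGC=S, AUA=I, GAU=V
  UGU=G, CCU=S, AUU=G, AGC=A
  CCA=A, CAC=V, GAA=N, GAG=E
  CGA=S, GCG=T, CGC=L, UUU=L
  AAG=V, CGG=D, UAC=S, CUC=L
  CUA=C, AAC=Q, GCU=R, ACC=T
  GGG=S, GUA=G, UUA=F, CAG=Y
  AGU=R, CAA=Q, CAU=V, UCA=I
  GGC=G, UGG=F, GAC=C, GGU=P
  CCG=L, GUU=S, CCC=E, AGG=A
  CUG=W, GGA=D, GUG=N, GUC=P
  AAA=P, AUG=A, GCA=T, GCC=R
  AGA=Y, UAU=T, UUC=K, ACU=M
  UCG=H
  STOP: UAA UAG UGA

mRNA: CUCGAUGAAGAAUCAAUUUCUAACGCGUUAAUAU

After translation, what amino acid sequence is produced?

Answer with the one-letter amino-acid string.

start AUG at pos 4
pos 4: AUG -> A; peptide=A
pos 7: AAG -> V; peptide=AV
pos 10: AAU -> L; peptide=AVL
pos 13: CAA -> Q; peptide=AVLQ
pos 16: UUU -> L; peptide=AVLQL
pos 19: CUA -> C; peptide=AVLQLC
pos 22: ACG -> R; peptide=AVLQLCR
pos 25: CGU -> I; peptide=AVLQLCRI
pos 28: UAA -> STOP

Answer: AVLQLCRI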